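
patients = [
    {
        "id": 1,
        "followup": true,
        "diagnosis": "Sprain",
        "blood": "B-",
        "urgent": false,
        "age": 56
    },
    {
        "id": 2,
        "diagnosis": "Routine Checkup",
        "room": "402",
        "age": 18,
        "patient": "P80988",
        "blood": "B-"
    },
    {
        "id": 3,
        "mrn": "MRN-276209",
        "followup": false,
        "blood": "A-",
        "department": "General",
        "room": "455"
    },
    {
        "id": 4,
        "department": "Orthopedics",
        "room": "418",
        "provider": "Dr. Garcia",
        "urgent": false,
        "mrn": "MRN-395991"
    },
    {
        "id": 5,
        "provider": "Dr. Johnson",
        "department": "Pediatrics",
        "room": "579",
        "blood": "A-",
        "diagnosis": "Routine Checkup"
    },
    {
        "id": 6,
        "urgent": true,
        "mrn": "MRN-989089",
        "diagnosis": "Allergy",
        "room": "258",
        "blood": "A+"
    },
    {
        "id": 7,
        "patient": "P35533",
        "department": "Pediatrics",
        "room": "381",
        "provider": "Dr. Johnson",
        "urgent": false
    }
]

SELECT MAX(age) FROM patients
56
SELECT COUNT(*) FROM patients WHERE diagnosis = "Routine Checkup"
2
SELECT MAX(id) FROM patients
7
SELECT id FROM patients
[1, 2, 3, 4, 5, 6, 7]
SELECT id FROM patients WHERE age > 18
[1]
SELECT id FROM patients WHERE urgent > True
[]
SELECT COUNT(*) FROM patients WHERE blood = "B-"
2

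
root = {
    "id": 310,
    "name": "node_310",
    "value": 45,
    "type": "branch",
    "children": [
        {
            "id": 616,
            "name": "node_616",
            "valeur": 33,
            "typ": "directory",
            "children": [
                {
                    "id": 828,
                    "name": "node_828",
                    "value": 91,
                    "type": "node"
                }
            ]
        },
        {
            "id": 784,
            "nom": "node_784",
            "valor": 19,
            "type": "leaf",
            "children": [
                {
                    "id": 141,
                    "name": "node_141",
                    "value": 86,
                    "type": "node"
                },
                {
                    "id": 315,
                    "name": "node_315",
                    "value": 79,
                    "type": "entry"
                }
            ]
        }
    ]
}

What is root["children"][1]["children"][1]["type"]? "entry"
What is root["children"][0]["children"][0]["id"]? 828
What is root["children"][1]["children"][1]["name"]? "node_315"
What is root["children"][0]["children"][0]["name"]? "node_828"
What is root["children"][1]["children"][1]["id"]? 315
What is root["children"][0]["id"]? 616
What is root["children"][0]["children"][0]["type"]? "node"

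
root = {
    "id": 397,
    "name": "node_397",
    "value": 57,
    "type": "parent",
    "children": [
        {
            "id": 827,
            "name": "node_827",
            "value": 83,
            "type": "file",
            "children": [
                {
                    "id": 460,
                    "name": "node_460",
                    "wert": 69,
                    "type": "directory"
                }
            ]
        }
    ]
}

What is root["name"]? "node_397"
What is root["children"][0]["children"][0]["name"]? "node_460"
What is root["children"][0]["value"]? 83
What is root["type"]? "parent"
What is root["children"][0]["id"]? 827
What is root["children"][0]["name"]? "node_827"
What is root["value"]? 57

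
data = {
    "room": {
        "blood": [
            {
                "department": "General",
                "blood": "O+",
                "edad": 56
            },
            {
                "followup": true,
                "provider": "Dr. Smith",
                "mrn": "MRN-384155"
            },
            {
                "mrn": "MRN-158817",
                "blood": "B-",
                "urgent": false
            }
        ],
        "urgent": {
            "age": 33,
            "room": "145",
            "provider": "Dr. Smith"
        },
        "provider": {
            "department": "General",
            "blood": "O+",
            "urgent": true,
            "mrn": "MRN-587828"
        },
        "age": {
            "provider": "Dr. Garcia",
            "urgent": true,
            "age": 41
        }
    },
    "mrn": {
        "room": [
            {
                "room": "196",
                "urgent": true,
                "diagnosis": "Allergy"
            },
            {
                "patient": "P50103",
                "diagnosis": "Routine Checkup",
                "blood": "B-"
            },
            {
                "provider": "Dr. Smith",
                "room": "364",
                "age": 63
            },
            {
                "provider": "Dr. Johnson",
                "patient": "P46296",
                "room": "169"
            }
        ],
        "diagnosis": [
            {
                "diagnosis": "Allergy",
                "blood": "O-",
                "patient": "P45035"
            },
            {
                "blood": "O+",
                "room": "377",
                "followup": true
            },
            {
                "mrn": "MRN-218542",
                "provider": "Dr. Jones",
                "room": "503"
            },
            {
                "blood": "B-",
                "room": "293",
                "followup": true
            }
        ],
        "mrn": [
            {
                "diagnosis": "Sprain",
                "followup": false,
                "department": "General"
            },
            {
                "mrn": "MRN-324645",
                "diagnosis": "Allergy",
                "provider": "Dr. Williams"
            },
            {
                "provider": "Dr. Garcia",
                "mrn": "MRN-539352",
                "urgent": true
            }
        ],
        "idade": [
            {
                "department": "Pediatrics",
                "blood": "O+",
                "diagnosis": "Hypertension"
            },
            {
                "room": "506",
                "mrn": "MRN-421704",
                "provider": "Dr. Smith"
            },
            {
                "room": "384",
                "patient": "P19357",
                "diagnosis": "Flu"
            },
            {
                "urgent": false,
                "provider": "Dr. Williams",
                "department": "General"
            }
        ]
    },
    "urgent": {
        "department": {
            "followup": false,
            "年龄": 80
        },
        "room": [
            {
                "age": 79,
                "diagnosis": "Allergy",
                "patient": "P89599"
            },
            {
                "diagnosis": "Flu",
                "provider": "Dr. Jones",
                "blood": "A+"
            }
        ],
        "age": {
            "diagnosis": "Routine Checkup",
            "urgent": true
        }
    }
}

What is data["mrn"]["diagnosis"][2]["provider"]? "Dr. Jones"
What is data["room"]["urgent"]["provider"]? "Dr. Smith"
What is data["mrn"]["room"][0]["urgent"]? True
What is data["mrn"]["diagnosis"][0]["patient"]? "P45035"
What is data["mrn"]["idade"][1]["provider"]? "Dr. Smith"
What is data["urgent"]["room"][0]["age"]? 79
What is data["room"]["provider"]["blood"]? "O+"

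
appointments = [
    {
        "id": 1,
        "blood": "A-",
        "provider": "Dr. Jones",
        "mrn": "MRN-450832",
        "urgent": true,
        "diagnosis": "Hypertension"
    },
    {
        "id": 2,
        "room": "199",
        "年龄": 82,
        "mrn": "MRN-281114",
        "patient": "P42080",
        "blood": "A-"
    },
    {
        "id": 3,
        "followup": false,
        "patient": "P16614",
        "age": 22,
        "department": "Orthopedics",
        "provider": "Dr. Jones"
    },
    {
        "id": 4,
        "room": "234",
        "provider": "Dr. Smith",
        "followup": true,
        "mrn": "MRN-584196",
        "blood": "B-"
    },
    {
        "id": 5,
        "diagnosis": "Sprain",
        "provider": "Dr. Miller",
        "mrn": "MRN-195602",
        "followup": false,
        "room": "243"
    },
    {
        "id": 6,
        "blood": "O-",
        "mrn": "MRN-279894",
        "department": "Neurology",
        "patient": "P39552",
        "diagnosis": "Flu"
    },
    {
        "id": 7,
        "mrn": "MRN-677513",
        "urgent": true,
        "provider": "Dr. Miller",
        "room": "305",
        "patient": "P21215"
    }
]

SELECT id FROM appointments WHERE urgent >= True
[1, 7]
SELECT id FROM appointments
[1, 2, 3, 4, 5, 6, 7]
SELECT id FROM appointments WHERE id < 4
[1, 2, 3]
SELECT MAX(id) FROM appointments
7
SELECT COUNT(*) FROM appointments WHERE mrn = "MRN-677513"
1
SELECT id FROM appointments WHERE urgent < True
[]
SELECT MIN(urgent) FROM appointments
True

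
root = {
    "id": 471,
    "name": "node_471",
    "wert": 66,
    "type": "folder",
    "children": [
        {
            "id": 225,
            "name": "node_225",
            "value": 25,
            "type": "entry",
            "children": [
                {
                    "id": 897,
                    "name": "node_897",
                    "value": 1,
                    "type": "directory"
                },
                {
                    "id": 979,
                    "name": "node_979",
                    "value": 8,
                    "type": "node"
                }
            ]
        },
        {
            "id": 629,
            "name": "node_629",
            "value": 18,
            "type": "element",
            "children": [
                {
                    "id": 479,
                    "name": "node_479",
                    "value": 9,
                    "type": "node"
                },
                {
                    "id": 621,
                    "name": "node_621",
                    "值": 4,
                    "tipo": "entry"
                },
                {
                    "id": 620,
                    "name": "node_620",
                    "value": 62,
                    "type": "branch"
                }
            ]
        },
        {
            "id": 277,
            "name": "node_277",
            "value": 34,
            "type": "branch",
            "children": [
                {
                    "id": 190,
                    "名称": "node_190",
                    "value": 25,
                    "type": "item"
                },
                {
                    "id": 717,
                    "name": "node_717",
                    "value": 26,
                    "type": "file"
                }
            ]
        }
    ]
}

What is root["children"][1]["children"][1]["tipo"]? "entry"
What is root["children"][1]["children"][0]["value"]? 9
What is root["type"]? "folder"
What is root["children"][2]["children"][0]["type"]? "item"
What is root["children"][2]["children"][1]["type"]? "file"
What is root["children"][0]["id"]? 225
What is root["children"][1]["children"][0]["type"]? "node"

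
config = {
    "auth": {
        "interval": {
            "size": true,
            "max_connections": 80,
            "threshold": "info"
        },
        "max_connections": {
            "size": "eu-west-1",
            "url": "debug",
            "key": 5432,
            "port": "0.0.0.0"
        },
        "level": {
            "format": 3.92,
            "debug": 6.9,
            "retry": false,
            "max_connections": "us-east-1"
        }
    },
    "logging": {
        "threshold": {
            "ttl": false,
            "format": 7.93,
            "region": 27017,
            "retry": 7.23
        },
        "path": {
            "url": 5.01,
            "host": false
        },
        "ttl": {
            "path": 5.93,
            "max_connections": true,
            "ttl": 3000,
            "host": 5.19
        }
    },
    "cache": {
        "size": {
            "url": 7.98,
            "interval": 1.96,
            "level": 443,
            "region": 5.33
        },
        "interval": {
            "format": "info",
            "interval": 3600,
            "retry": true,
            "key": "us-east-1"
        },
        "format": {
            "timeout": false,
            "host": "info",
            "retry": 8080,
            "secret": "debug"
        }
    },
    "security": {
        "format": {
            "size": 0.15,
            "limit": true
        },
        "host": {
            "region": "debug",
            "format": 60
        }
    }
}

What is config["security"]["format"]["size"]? 0.15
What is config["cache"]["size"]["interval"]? 1.96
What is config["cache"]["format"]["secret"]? "debug"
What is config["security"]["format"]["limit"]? True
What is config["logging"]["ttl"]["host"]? 5.19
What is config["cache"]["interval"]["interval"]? 3600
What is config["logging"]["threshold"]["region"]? 27017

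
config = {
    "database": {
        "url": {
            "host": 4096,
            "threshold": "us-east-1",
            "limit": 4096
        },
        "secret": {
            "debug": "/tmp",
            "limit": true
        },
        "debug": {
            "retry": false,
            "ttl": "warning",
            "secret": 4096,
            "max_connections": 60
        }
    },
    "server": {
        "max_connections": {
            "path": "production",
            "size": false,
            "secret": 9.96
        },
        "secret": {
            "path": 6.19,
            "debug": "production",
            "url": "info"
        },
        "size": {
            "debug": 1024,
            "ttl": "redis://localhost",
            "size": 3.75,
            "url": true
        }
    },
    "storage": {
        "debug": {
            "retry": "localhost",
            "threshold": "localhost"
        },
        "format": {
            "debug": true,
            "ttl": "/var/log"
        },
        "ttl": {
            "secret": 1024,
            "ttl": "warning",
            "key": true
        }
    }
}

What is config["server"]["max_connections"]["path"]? "production"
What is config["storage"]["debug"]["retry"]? "localhost"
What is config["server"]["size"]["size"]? 3.75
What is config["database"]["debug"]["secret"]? 4096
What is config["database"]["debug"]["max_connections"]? 60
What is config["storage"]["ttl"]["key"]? True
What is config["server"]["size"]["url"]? True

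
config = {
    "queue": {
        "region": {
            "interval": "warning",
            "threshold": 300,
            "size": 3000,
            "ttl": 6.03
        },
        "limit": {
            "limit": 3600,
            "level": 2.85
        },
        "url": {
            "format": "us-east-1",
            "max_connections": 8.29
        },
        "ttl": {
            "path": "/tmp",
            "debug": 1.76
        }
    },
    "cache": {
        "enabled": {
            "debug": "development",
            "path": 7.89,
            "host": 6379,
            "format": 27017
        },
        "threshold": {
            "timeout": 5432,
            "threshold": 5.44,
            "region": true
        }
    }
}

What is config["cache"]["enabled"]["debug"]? "development"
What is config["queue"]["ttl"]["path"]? "/tmp"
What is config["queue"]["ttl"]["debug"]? 1.76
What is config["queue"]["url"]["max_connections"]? 8.29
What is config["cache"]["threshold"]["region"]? True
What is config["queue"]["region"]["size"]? 3000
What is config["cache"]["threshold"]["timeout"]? 5432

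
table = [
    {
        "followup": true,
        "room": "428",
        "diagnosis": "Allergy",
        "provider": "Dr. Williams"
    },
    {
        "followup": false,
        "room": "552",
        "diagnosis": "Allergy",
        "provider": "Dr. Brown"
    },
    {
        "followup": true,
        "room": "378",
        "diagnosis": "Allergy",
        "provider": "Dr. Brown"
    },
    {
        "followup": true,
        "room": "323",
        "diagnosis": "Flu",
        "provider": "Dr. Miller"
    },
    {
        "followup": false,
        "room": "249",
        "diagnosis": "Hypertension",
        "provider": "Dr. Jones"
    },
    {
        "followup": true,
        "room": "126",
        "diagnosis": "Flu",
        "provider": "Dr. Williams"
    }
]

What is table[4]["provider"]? "Dr. Jones"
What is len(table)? 6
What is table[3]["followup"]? True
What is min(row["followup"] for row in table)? False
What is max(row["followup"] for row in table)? True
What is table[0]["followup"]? True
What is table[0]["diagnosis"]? "Allergy"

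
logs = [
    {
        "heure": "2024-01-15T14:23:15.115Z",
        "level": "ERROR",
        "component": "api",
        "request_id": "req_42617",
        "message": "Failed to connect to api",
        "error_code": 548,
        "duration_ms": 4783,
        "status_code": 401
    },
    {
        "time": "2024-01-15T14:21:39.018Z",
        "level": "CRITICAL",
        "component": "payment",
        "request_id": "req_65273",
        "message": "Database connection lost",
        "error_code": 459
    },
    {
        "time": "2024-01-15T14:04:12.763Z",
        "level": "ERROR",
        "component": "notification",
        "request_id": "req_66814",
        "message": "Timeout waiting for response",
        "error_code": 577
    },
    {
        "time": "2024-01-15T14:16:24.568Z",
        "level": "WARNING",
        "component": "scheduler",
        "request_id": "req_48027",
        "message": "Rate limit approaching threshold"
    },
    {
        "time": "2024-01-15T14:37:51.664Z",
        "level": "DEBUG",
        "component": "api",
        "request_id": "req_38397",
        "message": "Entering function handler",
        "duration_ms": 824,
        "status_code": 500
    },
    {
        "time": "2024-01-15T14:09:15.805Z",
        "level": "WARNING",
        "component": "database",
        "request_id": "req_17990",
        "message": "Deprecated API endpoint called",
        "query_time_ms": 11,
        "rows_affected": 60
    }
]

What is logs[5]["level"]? "WARNING"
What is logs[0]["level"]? "ERROR"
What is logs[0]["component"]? "api"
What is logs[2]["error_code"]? 577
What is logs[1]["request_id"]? "req_65273"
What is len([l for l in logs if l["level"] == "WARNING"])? 2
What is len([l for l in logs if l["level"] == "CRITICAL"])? 1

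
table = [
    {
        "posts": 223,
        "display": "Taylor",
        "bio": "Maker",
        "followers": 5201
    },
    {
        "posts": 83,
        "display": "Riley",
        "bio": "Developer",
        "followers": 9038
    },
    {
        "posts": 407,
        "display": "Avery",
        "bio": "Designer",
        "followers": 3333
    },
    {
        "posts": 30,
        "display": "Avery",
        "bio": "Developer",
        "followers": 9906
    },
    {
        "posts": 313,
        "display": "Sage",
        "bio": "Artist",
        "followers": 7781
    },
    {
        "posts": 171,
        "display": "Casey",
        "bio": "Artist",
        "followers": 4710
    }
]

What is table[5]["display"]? "Casey"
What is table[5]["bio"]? "Artist"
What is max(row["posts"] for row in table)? 407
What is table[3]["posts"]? 30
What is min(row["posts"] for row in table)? 30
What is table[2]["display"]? "Avery"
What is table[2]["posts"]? 407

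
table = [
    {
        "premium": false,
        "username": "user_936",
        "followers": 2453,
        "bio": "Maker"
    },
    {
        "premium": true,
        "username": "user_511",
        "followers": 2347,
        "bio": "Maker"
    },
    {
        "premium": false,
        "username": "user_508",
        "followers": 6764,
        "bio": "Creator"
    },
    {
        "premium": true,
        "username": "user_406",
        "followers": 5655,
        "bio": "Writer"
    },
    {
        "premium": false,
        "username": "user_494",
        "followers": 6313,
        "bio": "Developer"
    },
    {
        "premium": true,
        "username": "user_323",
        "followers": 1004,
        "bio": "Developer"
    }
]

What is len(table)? 6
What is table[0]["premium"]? False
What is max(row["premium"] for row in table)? True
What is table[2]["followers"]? 6764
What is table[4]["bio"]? "Developer"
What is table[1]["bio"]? "Maker"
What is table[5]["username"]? "user_323"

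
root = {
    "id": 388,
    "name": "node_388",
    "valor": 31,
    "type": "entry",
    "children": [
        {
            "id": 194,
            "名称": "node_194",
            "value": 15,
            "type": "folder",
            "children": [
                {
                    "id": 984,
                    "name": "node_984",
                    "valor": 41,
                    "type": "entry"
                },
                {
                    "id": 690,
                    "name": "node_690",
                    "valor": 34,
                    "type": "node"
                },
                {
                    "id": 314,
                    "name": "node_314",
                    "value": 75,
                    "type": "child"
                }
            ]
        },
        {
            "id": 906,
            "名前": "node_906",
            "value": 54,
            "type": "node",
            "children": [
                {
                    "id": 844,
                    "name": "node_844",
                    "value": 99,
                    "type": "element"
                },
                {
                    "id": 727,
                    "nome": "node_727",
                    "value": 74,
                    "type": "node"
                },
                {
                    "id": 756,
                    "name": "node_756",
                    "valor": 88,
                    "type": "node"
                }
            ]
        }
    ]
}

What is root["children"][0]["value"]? 15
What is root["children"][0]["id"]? 194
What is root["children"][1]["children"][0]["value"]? 99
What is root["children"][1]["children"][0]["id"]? 844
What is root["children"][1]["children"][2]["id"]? 756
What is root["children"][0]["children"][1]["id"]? 690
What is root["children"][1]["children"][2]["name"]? "node_756"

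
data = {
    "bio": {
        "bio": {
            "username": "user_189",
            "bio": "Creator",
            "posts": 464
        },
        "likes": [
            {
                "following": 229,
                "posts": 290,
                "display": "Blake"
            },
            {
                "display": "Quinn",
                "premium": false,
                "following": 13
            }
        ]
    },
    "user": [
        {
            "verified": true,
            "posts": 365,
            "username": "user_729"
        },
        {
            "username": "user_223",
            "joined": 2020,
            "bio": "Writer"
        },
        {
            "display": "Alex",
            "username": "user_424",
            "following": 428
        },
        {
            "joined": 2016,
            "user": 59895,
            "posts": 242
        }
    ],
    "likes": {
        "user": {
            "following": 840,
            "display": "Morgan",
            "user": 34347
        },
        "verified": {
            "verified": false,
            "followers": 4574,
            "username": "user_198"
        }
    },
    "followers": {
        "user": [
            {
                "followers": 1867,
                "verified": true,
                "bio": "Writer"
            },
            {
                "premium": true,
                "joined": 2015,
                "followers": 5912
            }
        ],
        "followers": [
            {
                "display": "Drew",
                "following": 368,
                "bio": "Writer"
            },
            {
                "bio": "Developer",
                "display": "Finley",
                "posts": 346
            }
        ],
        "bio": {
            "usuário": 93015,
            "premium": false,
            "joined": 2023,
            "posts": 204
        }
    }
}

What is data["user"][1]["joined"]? 2020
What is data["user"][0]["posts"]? 365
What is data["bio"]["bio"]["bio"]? "Creator"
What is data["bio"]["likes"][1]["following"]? 13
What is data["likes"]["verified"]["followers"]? 4574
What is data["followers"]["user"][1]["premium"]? True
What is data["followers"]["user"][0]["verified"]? True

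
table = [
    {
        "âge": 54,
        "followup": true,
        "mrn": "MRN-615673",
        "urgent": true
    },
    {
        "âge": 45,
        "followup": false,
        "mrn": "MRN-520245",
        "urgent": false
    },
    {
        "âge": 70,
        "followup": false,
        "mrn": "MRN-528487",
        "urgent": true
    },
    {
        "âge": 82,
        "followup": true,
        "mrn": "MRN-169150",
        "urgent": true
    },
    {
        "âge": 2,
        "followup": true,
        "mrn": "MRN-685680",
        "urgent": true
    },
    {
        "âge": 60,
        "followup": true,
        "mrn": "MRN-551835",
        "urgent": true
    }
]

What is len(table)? 6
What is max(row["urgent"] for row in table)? True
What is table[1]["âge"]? 45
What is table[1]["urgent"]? False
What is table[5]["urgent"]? True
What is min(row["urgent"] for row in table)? False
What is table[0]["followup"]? True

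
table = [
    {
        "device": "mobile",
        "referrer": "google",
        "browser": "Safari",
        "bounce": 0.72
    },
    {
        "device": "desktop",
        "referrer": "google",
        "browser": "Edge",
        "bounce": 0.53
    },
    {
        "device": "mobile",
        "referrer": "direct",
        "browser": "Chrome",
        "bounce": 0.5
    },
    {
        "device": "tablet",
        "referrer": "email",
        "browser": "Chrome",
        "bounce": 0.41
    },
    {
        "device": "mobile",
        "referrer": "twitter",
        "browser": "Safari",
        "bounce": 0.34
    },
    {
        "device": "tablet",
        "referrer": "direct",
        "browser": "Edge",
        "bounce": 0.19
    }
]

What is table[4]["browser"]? "Safari"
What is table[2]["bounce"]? 0.5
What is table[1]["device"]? "desktop"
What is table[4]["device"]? "mobile"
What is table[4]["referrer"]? "twitter"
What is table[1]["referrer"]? "google"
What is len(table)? 6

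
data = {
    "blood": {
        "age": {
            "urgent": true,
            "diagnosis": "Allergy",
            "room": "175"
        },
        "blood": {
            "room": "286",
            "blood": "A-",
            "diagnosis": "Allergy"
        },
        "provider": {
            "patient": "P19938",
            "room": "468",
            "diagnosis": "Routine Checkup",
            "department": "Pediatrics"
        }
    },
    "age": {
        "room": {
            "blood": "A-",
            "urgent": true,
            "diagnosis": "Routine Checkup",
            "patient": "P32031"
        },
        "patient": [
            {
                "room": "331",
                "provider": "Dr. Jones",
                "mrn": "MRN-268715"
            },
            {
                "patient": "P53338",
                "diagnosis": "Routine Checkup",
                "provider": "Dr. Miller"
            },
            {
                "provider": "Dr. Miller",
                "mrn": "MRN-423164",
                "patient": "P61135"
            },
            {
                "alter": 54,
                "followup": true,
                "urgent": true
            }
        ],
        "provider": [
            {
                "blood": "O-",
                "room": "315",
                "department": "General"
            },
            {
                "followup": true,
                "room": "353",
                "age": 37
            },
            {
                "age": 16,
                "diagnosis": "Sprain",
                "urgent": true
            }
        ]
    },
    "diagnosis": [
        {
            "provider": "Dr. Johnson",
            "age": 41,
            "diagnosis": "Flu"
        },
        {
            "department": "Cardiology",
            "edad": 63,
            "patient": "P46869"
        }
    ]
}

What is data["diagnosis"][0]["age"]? 41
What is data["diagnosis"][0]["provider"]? "Dr. Johnson"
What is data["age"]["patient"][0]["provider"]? "Dr. Jones"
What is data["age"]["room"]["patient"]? "P32031"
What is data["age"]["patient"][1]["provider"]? "Dr. Miller"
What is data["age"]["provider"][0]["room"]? "315"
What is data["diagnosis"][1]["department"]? "Cardiology"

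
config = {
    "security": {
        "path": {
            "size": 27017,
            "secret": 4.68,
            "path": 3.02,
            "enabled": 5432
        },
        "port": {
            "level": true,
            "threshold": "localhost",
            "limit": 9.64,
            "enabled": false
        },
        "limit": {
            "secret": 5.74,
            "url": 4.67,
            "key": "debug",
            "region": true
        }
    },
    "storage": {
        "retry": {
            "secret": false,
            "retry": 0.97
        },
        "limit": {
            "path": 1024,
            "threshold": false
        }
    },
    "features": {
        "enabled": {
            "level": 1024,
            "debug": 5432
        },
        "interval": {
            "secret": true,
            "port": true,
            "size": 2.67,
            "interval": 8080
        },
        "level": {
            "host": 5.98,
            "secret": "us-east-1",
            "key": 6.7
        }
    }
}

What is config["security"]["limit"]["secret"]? 5.74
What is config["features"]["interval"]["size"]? 2.67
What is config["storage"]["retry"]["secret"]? False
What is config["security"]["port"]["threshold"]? "localhost"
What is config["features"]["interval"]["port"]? True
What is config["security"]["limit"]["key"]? "debug"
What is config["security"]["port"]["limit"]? 9.64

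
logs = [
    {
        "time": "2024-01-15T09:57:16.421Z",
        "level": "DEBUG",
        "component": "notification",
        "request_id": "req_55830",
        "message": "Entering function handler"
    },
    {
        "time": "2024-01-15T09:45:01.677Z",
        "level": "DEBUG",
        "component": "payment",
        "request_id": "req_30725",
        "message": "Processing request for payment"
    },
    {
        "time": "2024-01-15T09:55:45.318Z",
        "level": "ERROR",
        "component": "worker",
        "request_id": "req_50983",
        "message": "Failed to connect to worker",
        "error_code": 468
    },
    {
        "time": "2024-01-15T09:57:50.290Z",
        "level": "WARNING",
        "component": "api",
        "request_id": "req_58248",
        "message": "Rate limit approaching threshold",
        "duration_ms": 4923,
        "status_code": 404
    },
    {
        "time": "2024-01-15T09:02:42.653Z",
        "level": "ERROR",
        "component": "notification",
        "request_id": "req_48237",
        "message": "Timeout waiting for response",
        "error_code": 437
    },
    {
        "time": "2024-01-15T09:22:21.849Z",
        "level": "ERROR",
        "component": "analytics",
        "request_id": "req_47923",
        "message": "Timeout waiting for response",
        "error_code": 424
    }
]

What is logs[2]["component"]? "worker"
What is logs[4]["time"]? "2024-01-15T09:02:42.653Z"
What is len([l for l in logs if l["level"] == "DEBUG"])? 2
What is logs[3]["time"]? "2024-01-15T09:57:50.290Z"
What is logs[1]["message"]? "Processing request for payment"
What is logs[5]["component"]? "analytics"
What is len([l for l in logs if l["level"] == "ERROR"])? 3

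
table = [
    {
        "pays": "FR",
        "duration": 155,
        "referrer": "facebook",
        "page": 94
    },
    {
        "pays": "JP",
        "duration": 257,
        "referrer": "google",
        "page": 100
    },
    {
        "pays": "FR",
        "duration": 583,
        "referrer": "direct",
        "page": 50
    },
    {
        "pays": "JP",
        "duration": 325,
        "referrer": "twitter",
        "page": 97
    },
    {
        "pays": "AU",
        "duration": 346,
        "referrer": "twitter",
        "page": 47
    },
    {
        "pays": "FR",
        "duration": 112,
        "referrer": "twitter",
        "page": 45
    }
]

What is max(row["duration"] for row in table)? 583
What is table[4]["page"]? 47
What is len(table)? 6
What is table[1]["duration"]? 257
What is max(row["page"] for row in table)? 100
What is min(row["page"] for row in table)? 45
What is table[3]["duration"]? 325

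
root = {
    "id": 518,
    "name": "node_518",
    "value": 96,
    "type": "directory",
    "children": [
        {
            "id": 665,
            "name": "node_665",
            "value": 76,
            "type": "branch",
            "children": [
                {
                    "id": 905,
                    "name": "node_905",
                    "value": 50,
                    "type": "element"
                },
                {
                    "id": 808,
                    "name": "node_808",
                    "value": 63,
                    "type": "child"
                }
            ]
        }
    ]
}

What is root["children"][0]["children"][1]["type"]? "child"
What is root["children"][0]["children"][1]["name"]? "node_808"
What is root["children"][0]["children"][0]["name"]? "node_905"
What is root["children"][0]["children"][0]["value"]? 50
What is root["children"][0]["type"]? "branch"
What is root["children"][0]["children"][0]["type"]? "element"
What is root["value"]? 96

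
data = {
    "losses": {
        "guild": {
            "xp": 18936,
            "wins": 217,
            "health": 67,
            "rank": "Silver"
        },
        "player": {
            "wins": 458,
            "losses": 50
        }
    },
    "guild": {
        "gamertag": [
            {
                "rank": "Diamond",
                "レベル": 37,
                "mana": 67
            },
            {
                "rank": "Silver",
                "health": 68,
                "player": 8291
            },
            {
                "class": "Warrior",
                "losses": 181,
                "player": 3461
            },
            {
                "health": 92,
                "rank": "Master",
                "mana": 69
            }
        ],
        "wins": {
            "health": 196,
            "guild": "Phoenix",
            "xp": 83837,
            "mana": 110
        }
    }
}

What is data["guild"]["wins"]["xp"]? 83837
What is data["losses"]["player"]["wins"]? 458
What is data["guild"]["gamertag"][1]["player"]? 8291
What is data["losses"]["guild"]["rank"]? "Silver"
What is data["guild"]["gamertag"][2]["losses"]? 181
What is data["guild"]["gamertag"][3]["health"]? 92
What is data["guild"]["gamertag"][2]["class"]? "Warrior"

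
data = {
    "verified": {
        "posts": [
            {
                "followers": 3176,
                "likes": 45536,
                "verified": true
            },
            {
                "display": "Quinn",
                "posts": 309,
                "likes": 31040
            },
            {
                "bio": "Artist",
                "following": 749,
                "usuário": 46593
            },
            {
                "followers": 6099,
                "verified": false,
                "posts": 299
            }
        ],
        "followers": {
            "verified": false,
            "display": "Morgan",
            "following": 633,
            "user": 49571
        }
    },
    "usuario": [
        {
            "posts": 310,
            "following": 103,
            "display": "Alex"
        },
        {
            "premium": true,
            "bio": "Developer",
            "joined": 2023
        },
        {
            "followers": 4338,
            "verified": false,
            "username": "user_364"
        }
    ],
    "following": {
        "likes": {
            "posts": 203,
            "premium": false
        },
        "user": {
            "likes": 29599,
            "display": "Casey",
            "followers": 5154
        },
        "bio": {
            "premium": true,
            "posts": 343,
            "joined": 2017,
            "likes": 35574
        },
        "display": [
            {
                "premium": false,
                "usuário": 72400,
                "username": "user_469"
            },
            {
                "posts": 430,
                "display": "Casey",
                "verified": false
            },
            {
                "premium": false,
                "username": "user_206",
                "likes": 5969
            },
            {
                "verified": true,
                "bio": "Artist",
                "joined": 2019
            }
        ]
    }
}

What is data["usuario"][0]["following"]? 103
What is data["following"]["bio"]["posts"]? 343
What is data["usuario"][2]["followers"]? 4338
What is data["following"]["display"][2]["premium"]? False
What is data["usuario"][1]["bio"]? "Developer"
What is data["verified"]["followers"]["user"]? 49571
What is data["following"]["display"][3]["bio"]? "Artist"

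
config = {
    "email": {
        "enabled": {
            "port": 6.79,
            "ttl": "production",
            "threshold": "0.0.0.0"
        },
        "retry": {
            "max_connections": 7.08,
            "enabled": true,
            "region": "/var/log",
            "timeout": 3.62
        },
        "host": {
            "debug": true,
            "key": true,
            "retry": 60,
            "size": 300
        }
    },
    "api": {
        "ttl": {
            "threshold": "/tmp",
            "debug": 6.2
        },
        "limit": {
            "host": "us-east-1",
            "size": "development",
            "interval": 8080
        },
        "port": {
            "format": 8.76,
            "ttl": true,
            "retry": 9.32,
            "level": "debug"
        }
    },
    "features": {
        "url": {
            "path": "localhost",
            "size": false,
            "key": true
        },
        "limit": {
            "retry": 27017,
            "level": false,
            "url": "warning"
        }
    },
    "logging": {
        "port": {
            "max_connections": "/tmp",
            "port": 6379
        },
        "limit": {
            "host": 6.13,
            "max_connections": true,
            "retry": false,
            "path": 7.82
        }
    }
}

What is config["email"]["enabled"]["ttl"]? "production"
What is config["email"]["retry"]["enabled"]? True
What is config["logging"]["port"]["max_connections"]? "/tmp"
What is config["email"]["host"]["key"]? True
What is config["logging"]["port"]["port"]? 6379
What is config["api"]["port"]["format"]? 8.76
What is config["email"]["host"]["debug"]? True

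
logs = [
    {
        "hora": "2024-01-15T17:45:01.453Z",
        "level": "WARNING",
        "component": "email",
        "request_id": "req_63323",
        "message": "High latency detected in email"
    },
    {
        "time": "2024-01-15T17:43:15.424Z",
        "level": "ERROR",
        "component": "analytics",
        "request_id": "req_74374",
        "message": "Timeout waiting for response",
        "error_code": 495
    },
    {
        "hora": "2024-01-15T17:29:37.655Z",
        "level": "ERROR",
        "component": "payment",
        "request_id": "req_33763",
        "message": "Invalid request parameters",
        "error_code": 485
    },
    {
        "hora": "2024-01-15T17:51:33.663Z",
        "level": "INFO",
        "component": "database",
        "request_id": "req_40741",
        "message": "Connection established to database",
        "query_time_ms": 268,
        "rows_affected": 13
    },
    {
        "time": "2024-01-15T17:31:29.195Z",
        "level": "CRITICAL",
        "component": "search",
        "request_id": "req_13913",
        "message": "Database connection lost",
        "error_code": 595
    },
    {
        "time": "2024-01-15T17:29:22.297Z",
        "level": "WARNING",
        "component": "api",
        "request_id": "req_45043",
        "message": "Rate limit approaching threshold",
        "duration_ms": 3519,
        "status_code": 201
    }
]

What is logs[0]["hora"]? "2024-01-15T17:45:01.453Z"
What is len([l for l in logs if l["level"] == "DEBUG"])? 0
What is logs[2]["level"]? "ERROR"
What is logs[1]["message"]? "Timeout waiting for response"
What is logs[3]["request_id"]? "req_40741"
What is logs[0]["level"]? "WARNING"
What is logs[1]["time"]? "2024-01-15T17:43:15.424Z"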